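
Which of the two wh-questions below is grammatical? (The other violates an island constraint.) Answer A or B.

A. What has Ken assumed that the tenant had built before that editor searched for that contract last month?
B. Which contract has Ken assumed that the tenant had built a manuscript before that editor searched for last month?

In B, the wh-phrase is extracted from inside an adjunct island (introduced by "before"), which blocks movement.
In A, the extraction path crosses only that-complement boundaries, which are transparent.
So A is grammatical.

A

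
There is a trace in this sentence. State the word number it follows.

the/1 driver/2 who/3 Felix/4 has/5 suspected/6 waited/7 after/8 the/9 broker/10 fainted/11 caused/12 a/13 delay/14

The displaced element is "the driver" (word 2).
It is linked across 1 clause boundary (Ø).
It functions as the subject of "waited", so the gap sits immediately after word 6 ("suspected").
Base order: Felix has suspected the driver waited after the broker fainted.

6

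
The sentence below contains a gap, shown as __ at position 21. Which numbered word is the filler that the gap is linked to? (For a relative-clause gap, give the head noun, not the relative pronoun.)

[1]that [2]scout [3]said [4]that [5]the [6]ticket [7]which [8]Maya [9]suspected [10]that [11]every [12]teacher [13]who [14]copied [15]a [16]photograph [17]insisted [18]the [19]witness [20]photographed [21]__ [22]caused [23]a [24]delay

The gap at 21 is the object of "photographed", inside a relative clause.
The relative pronoun is "which" (word 7); it is bound by the head noun immediately before it.
Its filler is the head noun "ticket", at word 6.

6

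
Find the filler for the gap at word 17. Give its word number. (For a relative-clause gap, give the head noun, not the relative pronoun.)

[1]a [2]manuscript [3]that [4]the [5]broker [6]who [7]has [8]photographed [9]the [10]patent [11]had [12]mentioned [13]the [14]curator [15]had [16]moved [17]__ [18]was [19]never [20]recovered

2

The gap at 17 is the object of "moved", inside a relative clause.
The relative pronoun is "that" (word 3); it is bound by the head noun immediately before it.
Its filler is the head noun "manuscript", at word 2.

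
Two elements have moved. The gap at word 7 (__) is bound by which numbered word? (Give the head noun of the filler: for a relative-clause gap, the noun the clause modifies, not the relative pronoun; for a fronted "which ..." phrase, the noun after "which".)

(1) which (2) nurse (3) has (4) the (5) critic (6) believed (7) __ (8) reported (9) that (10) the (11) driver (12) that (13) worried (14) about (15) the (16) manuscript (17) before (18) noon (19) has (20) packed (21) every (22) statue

2

The marked gap is the subject of "reported".
Its filler is the fronted wh-phrase "which nurse", at word 2.
(The other dependency links word 11 to a gap after word 12.)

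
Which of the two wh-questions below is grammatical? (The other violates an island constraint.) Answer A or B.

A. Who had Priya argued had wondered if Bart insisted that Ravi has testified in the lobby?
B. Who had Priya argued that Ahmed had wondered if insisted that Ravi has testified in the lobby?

In B, the wh-phrase is extracted from inside a wh-island (introduced by "if"), which blocks movement.
In A, the extraction path crosses only that-complement boundaries, which are transparent.
So A is grammatical.

A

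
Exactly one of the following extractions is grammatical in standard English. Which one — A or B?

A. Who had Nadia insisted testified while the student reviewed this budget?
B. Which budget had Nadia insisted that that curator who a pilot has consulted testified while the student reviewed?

A

In B, the wh-phrase is extracted from inside an adjunct island (introduced by "while"), which blocks movement.
In A, the extraction path crosses only that-complement boundaries, which are transparent.
So A is grammatical.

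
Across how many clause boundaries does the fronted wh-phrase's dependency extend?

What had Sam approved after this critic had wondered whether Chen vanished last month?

0

"what" originates inside the matrix clause — no clause boundary is crossed.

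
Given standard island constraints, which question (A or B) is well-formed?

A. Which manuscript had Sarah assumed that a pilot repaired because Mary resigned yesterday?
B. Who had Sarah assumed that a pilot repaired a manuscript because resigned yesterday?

In B, the wh-phrase is extracted from inside an adjunct island (introduced by "because"), which blocks movement.
In A, the extraction path crosses only that-complement boundaries, which are transparent.
So A is grammatical.

A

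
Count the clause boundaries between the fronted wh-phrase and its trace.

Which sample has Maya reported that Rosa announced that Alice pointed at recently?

"which sample" is extracted from the PP object of "pointed".
Boundaries crossed, outermost first: [that], [that] — 2 in total.

2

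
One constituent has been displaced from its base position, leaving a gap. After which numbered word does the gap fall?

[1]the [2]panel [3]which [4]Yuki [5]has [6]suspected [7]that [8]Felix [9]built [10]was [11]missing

The displaced element is "the panel" (word 2).
It is linked across 1 clause boundary (that).
It functions as the direct object of "built", so the gap sits immediately after word 9 ("built").
Base order: Yuki has suspected that Felix built the panel.

9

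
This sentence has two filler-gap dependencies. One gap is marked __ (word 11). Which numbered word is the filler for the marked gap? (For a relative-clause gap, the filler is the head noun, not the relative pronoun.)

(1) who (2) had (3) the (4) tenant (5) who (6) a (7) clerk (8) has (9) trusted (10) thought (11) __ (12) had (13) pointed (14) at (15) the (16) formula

1

The marked gap is the subject of "pointed".
Its filler is the fronted wh-phrase "who", at word 1.
(The other dependency links word 4 to a gap after word 9.)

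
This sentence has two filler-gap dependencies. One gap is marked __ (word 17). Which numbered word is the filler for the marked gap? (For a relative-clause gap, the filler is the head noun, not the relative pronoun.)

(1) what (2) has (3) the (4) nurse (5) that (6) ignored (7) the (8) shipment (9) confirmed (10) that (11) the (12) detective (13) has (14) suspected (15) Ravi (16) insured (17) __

1

The marked gap is the direct object of "insured".
Its filler is the fronted wh-phrase "what", at word 1.
(The other dependency links word 4 to a gap after word 5.)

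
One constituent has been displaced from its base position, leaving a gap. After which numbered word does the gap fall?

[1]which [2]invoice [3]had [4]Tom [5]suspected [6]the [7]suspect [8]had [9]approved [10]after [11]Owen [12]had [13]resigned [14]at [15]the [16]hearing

The displaced element is "which invoice" (word 2).
It is linked across 1 clause boundary (Ø).
It functions as the direct object of "approved", so the gap sits immediately after word 9 ("approved").
Base order: Tom had suspected the suspect had approved which invoice after Owen had resigned at the hearing.

9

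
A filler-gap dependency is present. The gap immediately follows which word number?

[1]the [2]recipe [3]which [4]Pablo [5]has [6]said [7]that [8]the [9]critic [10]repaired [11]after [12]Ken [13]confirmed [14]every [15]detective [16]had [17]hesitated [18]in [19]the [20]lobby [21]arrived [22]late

The displaced element is "the recipe" (word 2).
It is linked across 1 clause boundary (that).
It functions as the direct object of "repaired", so the gap sits immediately after word 10 ("repaired").
Base order: Pablo has said that the critic repaired the recipe after Ken confirmed every detective had hesitated in the lobby.

10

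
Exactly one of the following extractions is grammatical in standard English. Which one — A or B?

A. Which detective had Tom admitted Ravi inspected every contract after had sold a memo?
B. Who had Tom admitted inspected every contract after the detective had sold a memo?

In A, the wh-phrase is extracted from inside an adjunct island (introduced by "after"), which blocks movement.
In B, the extraction path crosses only that-complement boundaries, which are transparent.
So B is grammatical.

B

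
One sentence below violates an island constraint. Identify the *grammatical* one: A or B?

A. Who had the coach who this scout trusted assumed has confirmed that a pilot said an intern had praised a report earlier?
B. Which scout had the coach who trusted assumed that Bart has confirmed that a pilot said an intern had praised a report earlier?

In B, the wh-phrase is extracted from inside a complex-NP island (relative clause) (introduced by "who"), which blocks movement.
In A, the extraction path crosses only that-complement boundaries, which are transparent.
So A is grammatical.

A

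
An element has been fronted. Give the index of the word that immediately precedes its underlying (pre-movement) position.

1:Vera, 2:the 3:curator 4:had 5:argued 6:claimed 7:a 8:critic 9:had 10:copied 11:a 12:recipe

The displaced element is "Vera" (word 1).
It is linked across 1 clause boundary (Ø).
It functions as the subject of "claimed", so the gap sits immediately after word 5 ("argued").
Base order: The curator had argued Vera claimed a critic had copied a recipe.

5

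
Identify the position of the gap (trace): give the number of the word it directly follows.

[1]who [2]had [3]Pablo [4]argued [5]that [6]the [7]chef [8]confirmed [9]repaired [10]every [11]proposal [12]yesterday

8

The displaced element is "who" (word 1).
It is linked across 2 clause boundaries (that → Ø).
It functions as the subject of "repaired", so the gap sits immediately after word 8 ("confirmed").
Base order: Pablo had argued that the chef confirmed who repaired every proposal yesterday.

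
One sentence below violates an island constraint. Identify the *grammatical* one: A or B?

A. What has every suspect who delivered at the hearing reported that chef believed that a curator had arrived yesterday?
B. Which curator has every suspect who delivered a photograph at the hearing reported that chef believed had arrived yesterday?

In A, the wh-phrase is extracted from inside a complex-NP island (relative clause) (introduced by "who"), which blocks movement.
In B, the extraction path crosses only that-complement boundaries, which are transparent.
So B is grammatical.

B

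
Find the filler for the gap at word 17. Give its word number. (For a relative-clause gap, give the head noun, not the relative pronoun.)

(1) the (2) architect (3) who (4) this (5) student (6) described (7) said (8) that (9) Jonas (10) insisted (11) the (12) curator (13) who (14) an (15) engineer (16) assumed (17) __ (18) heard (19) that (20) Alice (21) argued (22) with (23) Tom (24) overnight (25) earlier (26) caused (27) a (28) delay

The gap at 17 is the subject of "heard", inside a relative clause.
The relative pronoun is "who" (word 13); it is bound by the head noun immediately before it.
Its filler is the head noun "curator", at word 12.

12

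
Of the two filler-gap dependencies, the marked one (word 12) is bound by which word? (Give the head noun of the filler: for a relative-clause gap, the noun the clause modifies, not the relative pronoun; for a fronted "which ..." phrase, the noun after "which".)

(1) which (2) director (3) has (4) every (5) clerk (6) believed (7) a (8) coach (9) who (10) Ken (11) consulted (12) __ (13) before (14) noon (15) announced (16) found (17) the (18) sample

8

The marked gap is inside the relative clause, the direct object of "consulted".
Its filler is the head noun "coach" (via "who"), at word 8.
(The other dependency links word 2 to a gap after word 15.)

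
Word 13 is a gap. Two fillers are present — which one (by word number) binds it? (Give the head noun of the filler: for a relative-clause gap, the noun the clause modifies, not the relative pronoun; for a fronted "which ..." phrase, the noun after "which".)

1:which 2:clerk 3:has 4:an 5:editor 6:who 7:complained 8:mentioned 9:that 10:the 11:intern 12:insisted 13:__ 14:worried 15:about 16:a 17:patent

The marked gap is the subject of "worried".
Its filler is the fronted wh-phrase "which clerk", at word 2.
(The other dependency links word 5 to a gap after word 6.)

2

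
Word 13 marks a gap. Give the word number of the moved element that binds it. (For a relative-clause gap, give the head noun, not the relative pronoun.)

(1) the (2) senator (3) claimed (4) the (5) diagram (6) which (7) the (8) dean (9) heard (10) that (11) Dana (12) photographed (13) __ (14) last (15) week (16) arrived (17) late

The gap at 13 is the object of "photographed", inside a relative clause.
The relative pronoun is "which" (word 6); it is bound by the head noun immediately before it.
Its filler is the head noun "diagram", at word 5.

5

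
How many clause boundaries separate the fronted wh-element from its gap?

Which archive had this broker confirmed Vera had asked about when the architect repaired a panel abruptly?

1

"which archive" is extracted from the PP object of "asked".
Boundaries crossed, outermost first: [Ø] — 1 in total.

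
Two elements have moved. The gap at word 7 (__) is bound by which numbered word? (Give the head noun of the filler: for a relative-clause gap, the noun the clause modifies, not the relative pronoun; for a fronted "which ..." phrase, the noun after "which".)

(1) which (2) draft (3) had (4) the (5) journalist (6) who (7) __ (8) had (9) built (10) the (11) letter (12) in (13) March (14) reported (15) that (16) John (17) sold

The marked gap is inside the relative clause, the subject of "built".
Its filler is the head noun "journalist" (via "who"), at word 5.
(The other dependency links word 2 to a gap after word 17.)

5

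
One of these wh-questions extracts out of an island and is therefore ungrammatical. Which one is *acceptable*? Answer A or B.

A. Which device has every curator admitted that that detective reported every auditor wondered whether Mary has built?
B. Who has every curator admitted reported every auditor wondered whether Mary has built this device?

In A, the wh-phrase is extracted from inside a wh-island (introduced by "whether"), which blocks movement.
In B, the extraction path crosses only that-complement boundaries, which are transparent.
So B is grammatical.

B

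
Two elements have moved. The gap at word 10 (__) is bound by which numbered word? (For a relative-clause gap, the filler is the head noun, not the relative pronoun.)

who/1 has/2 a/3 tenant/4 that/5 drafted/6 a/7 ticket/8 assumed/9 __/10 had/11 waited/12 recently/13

1

The marked gap is the subject of "waited".
Its filler is the fronted wh-phrase "who", at word 1.
(The other dependency links word 4 to a gap after word 5.)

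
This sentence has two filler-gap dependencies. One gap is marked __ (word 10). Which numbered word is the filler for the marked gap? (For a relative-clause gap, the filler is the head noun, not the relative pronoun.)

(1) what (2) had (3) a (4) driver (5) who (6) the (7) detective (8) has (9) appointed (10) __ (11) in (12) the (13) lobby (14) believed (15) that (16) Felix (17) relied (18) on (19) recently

The marked gap is inside the relative clause, the direct object of "appointed".
Its filler is the head noun "driver" (via "who"), at word 4.
(The other dependency links word 1 to a gap after word 18.)

4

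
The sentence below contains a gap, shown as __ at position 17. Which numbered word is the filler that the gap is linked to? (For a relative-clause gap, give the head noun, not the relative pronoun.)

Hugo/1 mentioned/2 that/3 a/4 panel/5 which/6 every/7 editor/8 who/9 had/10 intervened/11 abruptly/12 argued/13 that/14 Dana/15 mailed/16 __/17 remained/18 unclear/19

The gap at 17 is the object of "mailed", inside a relative clause.
The relative pronoun is "which" (word 6); it is bound by the head noun immediately before it.
Its filler is the head noun "panel", at word 5.

5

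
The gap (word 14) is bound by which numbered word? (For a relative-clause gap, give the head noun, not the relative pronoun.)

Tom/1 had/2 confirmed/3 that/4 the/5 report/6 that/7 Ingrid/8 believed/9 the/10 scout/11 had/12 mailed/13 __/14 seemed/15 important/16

6

The gap at 14 is the object of "mailed", inside a relative clause.
The relative pronoun is "that" (word 7); it is bound by the head noun immediately before it.
Its filler is the head noun "report", at word 6.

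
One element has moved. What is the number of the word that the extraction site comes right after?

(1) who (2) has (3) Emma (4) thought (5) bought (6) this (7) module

4

The displaced element is "who" (word 1).
It is linked across 1 clause boundary (Ø).
It functions as the subject of "bought", so the gap sits immediately after word 4 ("thought").
Base order: Emma has thought that who bought this module.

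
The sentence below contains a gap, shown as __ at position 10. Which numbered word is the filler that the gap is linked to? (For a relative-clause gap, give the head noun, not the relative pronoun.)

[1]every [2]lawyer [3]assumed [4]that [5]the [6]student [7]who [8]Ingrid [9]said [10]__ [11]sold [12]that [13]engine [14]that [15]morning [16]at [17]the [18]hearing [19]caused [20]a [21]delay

6

The gap at 10 is the subject of "sold", inside a relative clause.
The relative pronoun is "who" (word 7); it is bound by the head noun immediately before it.
Its filler is the head noun "student", at word 6.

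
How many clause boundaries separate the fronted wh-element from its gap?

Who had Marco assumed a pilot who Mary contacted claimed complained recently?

"who" is extracted from the subject of "complained".
Boundaries crossed, outermost first: [Ø], [Ø] — 2 in total.

2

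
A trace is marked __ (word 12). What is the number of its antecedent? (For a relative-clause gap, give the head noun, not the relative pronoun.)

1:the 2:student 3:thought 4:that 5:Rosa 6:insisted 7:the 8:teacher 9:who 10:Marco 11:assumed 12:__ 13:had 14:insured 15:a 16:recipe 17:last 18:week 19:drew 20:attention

8

The gap at 12 is the subject of "insured", inside a relative clause.
The relative pronoun is "who" (word 9); it is bound by the head noun immediately before it.
Its filler is the head noun "teacher", at word 8.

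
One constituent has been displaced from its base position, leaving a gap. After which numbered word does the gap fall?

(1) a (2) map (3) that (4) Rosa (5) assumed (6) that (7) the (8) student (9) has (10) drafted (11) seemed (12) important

10

The displaced element is "a map" (word 2).
It is linked across 1 clause boundary (that).
It functions as the direct object of "drafted", so the gap sits immediately after word 10 ("drafted").
Base order: Rosa assumed that the student has drafted a map.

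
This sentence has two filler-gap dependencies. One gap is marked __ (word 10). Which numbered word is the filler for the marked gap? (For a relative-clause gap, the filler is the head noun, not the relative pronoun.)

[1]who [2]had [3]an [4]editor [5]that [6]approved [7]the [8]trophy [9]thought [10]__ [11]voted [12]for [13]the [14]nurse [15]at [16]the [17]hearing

The marked gap is the subject of "voted".
Its filler is the fronted wh-phrase "who", at word 1.
(The other dependency links word 4 to a gap after word 5.)

1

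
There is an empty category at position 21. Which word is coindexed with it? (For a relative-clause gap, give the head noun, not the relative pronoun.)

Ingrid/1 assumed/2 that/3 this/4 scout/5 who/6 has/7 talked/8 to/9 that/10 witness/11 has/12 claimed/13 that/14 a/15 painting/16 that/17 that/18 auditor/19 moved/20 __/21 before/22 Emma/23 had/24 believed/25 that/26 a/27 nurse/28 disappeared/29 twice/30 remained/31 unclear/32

16

The gap at 21 is the object of "moved", inside a relative clause.
The relative pronoun is "that" (word 17); it is bound by the head noun immediately before it.
Its filler is the head noun "painting", at word 16.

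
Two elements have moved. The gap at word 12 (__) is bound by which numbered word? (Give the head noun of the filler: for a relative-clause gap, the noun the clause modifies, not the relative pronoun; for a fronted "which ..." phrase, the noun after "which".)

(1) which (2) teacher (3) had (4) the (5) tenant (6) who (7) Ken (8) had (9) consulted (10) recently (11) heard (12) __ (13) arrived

2

The marked gap is the subject of "arrived".
Its filler is the fronted wh-phrase "which teacher", at word 2.
(The other dependency links word 5 to a gap after word 9.)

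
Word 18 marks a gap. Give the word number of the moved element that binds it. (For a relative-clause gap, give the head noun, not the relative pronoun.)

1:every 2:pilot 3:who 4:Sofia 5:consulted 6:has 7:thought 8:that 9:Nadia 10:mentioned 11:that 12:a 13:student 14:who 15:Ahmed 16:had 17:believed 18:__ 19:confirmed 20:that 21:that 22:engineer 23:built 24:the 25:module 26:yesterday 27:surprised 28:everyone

13

The gap at 18 is the subject of "confirmed", inside a relative clause.
The relative pronoun is "who" (word 14); it is bound by the head noun immediately before it.
Its filler is the head noun "student", at word 13.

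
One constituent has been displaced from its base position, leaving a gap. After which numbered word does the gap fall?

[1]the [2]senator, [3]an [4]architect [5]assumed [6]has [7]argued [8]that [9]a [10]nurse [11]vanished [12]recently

The displaced element is "the senator" (word 2).
It is linked across 1 clause boundary (Ø).
It functions as the subject of "argued", so the gap sits immediately after word 5 ("assumed").
Base order: An architect assumed the senator has argued that a nurse vanished recently.

5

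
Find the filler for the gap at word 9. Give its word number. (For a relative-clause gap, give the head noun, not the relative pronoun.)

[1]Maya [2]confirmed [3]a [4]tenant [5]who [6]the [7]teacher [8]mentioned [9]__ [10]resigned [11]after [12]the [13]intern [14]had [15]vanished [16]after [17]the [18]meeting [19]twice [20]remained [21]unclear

4

The gap at 9 is the subject of "resigned", inside a relative clause.
The relative pronoun is "who" (word 5); it is bound by the head noun immediately before it.
Its filler is the head noun "tenant", at word 4.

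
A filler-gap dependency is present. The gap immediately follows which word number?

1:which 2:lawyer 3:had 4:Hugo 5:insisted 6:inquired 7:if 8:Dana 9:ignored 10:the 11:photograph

5

The displaced element is "which lawyer" (word 2).
It is linked across 1 clause boundary (Ø).
It functions as the subject of "inquired", so the gap sits immediately after word 5 ("insisted").
Base order: Hugo had insisted which lawyer inquired if Dana ignored the photograph.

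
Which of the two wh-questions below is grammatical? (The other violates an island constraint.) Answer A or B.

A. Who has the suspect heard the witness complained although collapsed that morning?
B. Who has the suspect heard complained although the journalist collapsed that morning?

B

In A, the wh-phrase is extracted from inside an adjunct island (introduced by "although"), which blocks movement.
In B, the extraction path crosses only that-complement boundaries, which are transparent.
So B is grammatical.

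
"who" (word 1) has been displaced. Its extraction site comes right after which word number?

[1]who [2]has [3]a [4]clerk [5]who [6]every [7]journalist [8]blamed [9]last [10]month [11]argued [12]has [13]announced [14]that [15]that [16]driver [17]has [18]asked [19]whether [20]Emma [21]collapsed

The displaced element is "who" (word 1).
It is linked across 1 clause boundary (Ø).
It functions as the subject of "announced", so the gap sits immediately after word 11 ("argued").
Base order: A clerk who every journalist blamed last month has argued who has announced that that driver has asked whether Emma collapsed.

11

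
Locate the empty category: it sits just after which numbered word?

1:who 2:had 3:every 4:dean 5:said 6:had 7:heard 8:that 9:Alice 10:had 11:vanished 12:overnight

5

The displaced element is "who" (word 1).
It is linked across 1 clause boundary (Ø).
It functions as the subject of "heard", so the gap sits immediately after word 5 ("said").
Base order: Every dean had said that who had heard that Alice had vanished overnight.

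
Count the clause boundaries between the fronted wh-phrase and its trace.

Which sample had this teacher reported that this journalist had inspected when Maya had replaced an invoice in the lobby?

"which sample" is extracted from the object of "inspected".
Boundaries crossed, outermost first: [that] — 1 in total.

1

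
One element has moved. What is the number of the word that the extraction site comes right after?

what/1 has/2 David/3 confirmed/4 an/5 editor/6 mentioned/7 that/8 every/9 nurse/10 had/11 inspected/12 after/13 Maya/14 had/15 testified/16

The displaced element is "what" (word 1).
It is linked across 2 clause boundaries (Ø → that).
It functions as the direct object of "inspected", so the gap sits immediately after word 12 ("inspected").
Base order: David has confirmed an editor mentioned that every nurse had inspected what after Maya had testified.

12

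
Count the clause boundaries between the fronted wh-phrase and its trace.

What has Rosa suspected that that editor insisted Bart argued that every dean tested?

"what" is extracted from the object of "tested".
Boundaries crossed, outermost first: [that], [Ø], [that] — 3 in total.

3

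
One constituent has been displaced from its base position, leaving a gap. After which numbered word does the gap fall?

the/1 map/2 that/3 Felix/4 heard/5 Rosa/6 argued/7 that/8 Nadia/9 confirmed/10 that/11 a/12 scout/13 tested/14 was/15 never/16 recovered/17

The displaced element is "the map" (word 2).
It is linked across 3 clause boundaries (Ø → that → that).
It functions as the direct object of "tested", so the gap sits immediately after word 14 ("tested").
Base order: Felix heard Rosa argued that Nadia confirmed that a scout tested the map.

14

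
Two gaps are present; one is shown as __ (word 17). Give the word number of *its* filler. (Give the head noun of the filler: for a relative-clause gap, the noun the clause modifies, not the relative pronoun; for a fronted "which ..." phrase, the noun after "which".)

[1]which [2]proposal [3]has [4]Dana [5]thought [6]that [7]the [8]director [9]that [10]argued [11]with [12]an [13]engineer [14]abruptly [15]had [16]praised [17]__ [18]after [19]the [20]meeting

The marked gap is the direct object of "praised".
Its filler is the fronted wh-phrase "which proposal", at word 2.
(The other dependency links word 8 to a gap after word 9.)

2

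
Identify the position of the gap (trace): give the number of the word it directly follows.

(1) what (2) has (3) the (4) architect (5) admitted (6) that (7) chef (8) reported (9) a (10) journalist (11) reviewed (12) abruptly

The displaced element is "what" (word 1).
It is linked across 2 clause boundaries (Ø → Ø).
It functions as the direct object of "reviewed", so the gap sits immediately after word 11 ("reviewed").
Base order: The architect has admitted that chef reported a journalist reviewed what abruptly.

11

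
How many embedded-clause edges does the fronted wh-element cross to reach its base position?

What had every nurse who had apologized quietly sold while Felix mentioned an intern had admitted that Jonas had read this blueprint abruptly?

"what" originates inside the matrix clause — no clause boundary is crossed.

0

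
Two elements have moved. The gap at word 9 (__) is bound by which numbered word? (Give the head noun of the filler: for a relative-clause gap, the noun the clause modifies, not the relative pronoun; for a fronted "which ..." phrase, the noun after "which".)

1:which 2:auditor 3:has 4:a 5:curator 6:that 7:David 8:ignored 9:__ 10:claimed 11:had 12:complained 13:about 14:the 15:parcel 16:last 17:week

5

The marked gap is inside the relative clause, the direct object of "ignored".
Its filler is the head noun "curator" (via "that"), at word 5.
(The other dependency links word 2 to a gap after word 10.)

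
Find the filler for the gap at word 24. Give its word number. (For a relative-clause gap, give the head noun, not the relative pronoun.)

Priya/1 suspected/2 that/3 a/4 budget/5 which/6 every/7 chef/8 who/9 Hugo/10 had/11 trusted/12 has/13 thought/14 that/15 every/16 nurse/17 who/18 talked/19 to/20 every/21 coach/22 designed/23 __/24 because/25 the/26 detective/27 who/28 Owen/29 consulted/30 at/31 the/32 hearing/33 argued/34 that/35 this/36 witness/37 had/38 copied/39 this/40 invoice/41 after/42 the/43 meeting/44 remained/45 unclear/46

5

The gap at 24 is the object of "designed", inside a relative clause.
The relative pronoun is "which" (word 6); it is bound by the head noun immediately before it.
Its filler is the head noun "budget", at word 5.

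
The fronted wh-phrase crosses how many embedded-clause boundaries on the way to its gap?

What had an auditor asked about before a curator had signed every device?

0

"what" originates inside the matrix clause — no clause boundary is crossed.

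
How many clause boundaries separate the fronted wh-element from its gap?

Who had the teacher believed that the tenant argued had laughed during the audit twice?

"who" is extracted from the subject of "laughed".
Boundaries crossed, outermost first: [that], [Ø] — 2 in total.

2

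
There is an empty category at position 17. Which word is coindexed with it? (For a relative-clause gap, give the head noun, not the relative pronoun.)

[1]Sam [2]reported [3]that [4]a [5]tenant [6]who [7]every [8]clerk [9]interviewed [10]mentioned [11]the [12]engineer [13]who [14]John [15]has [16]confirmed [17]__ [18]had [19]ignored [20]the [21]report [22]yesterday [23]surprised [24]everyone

12

The gap at 17 is the subject of "ignored", inside a relative clause.
The relative pronoun is "who" (word 13); it is bound by the head noun immediately before it.
Its filler is the head noun "engineer", at word 12.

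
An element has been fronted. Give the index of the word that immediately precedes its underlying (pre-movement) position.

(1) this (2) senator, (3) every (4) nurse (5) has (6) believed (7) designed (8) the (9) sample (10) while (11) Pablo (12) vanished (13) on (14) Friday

The displaced element is "this senator" (word 2).
It is linked across 1 clause boundary (Ø).
It functions as the subject of "designed", so the gap sits immediately after word 6 ("believed").
Base order: Every nurse has believed this senator designed the sample while Pablo vanished on Friday.

6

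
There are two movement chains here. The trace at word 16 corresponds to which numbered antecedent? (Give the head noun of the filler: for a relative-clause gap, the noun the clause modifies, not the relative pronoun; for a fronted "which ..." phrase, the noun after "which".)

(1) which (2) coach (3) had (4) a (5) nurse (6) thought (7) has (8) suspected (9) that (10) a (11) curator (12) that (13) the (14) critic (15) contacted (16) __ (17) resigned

11

The marked gap is inside the relative clause, the direct object of "contacted".
Its filler is the head noun "curator" (via "that"), at word 11.
(The other dependency links word 2 to a gap after word 6.)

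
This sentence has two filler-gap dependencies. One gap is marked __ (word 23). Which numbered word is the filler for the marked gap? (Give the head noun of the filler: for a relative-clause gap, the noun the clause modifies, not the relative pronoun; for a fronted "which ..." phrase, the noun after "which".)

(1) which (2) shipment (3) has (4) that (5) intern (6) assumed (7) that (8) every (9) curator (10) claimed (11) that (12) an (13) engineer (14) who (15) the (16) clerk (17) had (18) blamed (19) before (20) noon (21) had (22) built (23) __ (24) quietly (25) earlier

2

The marked gap is the direct object of "built".
Its filler is the fronted wh-phrase "which shipment", at word 2.
(The other dependency links word 13 to a gap after word 18.)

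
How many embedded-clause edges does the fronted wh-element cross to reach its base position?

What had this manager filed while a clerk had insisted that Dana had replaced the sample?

0

"what" originates inside the matrix clause — no clause boundary is crossed.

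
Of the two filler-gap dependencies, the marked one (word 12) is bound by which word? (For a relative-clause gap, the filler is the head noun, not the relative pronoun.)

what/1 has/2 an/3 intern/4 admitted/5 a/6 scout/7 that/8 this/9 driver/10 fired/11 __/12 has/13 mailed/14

7

The marked gap is inside the relative clause, the direct object of "fired".
Its filler is the head noun "scout" (via "that"), at word 7.
(The other dependency links word 1 to a gap after word 14.)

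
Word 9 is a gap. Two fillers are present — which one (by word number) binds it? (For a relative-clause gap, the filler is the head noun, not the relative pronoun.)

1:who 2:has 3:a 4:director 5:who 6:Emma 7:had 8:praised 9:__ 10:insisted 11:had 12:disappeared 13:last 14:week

4

The marked gap is inside the relative clause, the direct object of "praised".
Its filler is the head noun "director" (via "who"), at word 4.
(The other dependency links word 1 to a gap after word 10.)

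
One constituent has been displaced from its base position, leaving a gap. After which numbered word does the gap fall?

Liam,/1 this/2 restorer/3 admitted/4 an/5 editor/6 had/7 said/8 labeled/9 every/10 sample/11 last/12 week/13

The displaced element is "Liam" (word 1).
It is linked across 2 clause boundaries (Ø → Ø).
It functions as the subject of "labeled", so the gap sits immediately after word 8 ("said").
Base order: This restorer admitted an editor had said that Liam labeled every sample last week.

8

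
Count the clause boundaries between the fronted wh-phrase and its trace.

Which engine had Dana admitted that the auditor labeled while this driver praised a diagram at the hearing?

"which engine" is extracted from the object of "labeled".
Boundaries crossed, outermost first: [that] — 1 in total.

1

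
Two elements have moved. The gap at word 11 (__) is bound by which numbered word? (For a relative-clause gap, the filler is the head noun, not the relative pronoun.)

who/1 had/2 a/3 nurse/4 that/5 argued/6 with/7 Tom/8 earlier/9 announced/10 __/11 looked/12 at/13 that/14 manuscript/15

The marked gap is the subject of "looked".
Its filler is the fronted wh-phrase "who", at word 1.
(The other dependency links word 4 to a gap after word 5.)

1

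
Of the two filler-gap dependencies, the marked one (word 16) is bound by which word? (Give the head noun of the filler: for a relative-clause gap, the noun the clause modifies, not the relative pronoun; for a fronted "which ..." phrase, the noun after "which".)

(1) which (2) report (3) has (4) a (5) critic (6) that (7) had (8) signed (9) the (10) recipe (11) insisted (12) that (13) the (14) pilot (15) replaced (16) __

The marked gap is the direct object of "replaced".
Its filler is the fronted wh-phrase "which report", at word 2.
(The other dependency links word 5 to a gap after word 6.)

2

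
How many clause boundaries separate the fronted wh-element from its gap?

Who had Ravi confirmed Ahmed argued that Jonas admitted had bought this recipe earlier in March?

3

"who" is extracted from the subject of "bought".
Boundaries crossed, outermost first: [Ø], [that], [Ø] — 3 in total.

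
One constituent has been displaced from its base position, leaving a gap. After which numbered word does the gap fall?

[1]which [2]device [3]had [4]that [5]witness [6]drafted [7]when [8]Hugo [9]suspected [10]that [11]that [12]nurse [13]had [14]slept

6

The displaced element is "which device" (word 2).
It functions as the direct object of "drafted", so the gap sits immediately after word 6 ("drafted").
Base order: That witness had drafted which device when Hugo suspected that that nurse had slept.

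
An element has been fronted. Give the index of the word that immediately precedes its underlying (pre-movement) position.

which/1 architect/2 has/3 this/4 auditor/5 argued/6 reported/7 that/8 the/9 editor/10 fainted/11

The displaced element is "which architect" (word 2).
It is linked across 1 clause boundary (Ø).
It functions as the subject of "reported", so the gap sits immediately after word 6 ("argued").
Base order: This auditor has argued which architect reported that the editor fainted.

6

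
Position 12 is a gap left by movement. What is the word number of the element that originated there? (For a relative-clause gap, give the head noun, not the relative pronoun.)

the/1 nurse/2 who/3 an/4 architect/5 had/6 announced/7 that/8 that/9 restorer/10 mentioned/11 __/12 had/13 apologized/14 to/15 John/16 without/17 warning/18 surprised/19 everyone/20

2

The gap at 12 is the subject of "apologized", inside a relative clause.
The relative pronoun is "who" (word 3); it is bound by the head noun immediately before it.
Its filler is the head noun "nurse", at word 2.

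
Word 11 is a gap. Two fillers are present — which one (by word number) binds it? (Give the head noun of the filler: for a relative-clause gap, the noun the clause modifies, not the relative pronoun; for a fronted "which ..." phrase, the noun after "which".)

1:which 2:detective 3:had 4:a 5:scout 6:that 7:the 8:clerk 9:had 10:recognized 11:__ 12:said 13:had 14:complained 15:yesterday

5

The marked gap is inside the relative clause, the direct object of "recognized".
Its filler is the head noun "scout" (via "that"), at word 5.
(The other dependency links word 2 to a gap after word 12.)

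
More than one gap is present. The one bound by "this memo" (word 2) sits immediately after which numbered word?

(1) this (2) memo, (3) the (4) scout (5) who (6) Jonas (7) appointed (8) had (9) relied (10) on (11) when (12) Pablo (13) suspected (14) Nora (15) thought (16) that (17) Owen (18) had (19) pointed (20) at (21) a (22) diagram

10

The displaced element is "this memo" (word 2).
It functions as the object of the preposition "on" of "relied", so the gap sits immediately after word 10 ("on").
Base order: The scout who Jonas appointed had relied on this memo when Pablo suspected Nora thought that Owen had pointed at a diagram.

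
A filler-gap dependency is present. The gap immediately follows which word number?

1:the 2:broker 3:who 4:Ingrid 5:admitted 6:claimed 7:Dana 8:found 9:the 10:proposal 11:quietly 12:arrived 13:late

The displaced element is "the broker" (word 2).
It is linked across 1 clause boundary (Ø).
It functions as the subject of "claimed", so the gap sits immediately after word 5 ("admitted").
Base order: Ingrid admitted the broker claimed Dana found the proposal quietly.

5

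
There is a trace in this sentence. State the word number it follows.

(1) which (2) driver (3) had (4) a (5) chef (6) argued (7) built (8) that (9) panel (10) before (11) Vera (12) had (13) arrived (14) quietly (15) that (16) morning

The displaced element is "which driver" (word 2).
It is linked across 1 clause boundary (Ø).
It functions as the subject of "built", so the gap sits immediately after word 6 ("argued").
Base order: A chef had argued that which driver built that panel before Vera had arrived quietly that morning.

6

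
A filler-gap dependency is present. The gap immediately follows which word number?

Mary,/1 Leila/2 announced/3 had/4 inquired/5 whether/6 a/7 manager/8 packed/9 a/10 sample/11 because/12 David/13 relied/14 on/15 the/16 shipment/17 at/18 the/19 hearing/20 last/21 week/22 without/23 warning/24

The displaced element is "Mary" (word 1).
It is linked across 1 clause boundary (Ø).
It functions as the subject of "inquired", so the gap sits immediately after word 3 ("announced").
Base order: Leila announced that Mary had inquired whether a manager packed a sample because David relied on the shipment at the hearing last week without warning.

3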